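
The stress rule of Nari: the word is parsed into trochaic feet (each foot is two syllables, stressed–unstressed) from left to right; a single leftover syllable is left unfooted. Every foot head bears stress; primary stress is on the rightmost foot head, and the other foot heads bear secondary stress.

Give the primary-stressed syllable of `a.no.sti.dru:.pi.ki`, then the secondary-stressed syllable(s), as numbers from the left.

Parse left to right into trochaic (ˈσσ) feet: (ˈa.no) (ˈsti.dru:) (ˈpi.ki).
Foot heads (stressed positions): 1, 3, 5.
End Rule Rightmost: primary stress on the rightmost head = syllable 5.
Secondary stress on 1, 3: ˌa.no.ˌsti.dru:.ˈpi.ki.

primary 5, secondary 1, 3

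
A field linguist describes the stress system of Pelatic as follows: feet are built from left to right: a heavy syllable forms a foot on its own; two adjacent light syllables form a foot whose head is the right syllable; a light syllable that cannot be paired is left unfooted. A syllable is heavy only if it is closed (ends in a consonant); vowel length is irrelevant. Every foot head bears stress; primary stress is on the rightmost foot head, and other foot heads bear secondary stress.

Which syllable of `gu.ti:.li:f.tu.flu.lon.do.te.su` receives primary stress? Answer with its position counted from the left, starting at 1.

Weights: 1 gu L, 2 ti: L, 3 li:f H, 4 tu L, 5 flu L, 6 lon H, 7 do L, 8 te L, 9 su L.
Parse left to right (heavy = foot alone; LL = one foot; stranded L unfooted): (gu.ˈti:) (ˈli:f) (tu.ˈflu) (ˈlon) (do.ˈte) su.
Foot heads: 2, 3, 5, 6, 8.
Primary stress on the rightmost head = syllable 8.
Primary stress: syllable 8 → gu.ti:.li:f.tu.flu.lon.do.ˈte.su.

8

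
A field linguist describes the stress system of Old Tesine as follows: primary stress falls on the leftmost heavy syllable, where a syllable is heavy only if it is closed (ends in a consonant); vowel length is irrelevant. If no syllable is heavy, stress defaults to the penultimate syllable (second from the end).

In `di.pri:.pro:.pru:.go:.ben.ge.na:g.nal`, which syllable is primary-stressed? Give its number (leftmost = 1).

Weights: 1 di L, 2 pri: L, 3 pro: L, 4 pru: L, 5 go: L, 6 ben H, 7 ge L, 8 na:g H, 9 nal H.
Heavy syllables in the domain: 6, 8, 9. The leftmost is syllable 6 (ben).
Primary stress: syllable 6 → di.pri:.pro:.pru:.go:.ˈben.ge.na:g.nal.

6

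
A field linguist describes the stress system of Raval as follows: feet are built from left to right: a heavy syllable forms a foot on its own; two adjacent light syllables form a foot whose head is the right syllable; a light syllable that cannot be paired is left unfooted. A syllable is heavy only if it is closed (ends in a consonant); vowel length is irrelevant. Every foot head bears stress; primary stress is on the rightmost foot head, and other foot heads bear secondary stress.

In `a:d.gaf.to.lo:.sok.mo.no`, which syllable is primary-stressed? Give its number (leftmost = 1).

7

Weights: 1 a:d H, 2 gaf H, 3 to L, 4 lo: L, 5 sok H, 6 mo L, 7 no L.
Parse left to right (heavy = foot alone; LL = one foot; stranded L unfooted): (ˈa:d) (ˈgaf) (to.ˈlo:) (ˈsok) (mo.ˈno).
Foot heads: 1, 2, 4, 5, 7.
Primary stress on the rightmost head = syllable 7.
Primary stress: syllable 7 → a:d.gaf.to.lo:.sok.mo.ˈno.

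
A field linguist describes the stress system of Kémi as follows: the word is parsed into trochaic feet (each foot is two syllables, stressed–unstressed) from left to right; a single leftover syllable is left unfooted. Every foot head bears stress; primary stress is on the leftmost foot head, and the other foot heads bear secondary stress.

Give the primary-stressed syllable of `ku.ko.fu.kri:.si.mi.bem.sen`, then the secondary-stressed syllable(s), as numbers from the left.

primary 1, secondary 3, 5, 7

Parse left to right into trochaic (ˈσσ) feet: (ˈku.ko) (ˈfu.kri:) (ˈsi.mi) (ˈbem.sen).
Foot heads (stressed positions): 1, 3, 5, 7.
End Rule Leftmost: primary stress on the leftmost head = syllable 1.
Secondary stress on 3, 5, 7: ˈku.ko.ˌfu.kri:.ˌsi.mi.ˌbem.sen.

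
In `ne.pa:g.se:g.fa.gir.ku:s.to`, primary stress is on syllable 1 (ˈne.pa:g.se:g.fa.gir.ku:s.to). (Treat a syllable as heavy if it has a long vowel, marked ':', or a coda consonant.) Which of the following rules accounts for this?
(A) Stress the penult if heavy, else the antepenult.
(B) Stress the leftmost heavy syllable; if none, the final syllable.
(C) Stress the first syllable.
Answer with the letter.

C

Rule A → syllable 6 (observed: 1).
Rule B → syllable 2 (observed: 1).
Rule C → syllable 1 ✓.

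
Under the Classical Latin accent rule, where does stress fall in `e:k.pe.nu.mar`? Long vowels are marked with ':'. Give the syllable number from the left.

Classical Latin: stress the penult if heavy (long vowel or closed), else the antepenult.
Weights: 2 pe L, 3 nu L, 4 mar H.
The penult (syllable 3, nu) is light, so stress falls on the antepenult (syllable 2, pe).
Stress on syllable 2: e:k.ˈpe.nu.mar.

2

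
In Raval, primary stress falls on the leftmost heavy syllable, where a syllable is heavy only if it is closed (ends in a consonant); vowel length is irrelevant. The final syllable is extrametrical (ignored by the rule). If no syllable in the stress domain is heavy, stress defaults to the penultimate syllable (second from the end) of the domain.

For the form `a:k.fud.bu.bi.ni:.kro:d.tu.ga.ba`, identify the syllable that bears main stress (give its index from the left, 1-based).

1

The final syllable (9, ba) is extrametrical; the stress domain is syllables 1–8.
Weights: 1 a:k H, 2 fud H, 3 bu L, 4 bi L, 5 ni: L, 6 kro:d H, 7 tu L, 8 ga L.
Heavy syllables in the domain: 1, 2, 6. The leftmost is syllable 1 (a:k).
Primary stress: syllable 1 → ˈa:k.fud.bu.bi.ni:.kro:d.tu.ga.ba.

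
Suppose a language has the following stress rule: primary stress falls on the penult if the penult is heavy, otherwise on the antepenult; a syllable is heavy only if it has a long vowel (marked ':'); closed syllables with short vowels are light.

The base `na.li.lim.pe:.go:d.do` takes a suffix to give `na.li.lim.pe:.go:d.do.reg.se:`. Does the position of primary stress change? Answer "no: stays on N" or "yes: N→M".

yes: 5→6

Base `na.li.lim.pe:.go:d.do` (6 syllables):
  Weights: 4 pe: H, 5 go:d H, 6 do L.
  The penult (syllable 5, go:d) is heavy, so it takes stress.
  → primary stress on syllable 5.
Suffixed `na.li.lim.pe:.go:d.do.reg.se:` (8 syllables):
  Weights: 6 do L, 7 reg L, 8 se: H.
  The penult (syllable 7, reg) is light, so stress falls on the antepenult (syllable 6, do).
  → primary stress on syllable 6.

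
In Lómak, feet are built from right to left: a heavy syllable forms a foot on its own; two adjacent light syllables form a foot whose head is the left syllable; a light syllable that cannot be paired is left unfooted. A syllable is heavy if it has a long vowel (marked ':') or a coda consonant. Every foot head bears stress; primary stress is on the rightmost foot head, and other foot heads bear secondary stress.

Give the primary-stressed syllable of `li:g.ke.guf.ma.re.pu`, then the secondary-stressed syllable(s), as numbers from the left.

Weights: 1 li:g H, 2 ke L, 3 guf H, 4 ma L, 5 re L, 6 pu L.
Parse right to left (heavy = foot alone; LL = one foot; stranded L unfooted): (ˈli:g) ke (ˈguf) ma (ˈre.pu).
Foot heads: 1, 3, 5.
Primary stress on the rightmost head = syllable 5.
Secondary stress on 1, 3: ˌli:g.ke.ˌguf.ma.ˈre.pu.

primary 5, secondary 1, 3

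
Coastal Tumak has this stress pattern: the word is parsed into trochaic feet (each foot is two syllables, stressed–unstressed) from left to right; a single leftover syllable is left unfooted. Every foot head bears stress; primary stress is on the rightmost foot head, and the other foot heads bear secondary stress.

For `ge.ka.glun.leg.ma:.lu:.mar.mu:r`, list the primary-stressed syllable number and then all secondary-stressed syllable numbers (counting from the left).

primary 7, secondary 1, 3, 5

Parse left to right into trochaic (ˈσσ) feet: (ˈge.ka) (ˈglun.leg) (ˈma:.lu:) (ˈmar.mu:r).
Foot heads (stressed positions): 1, 3, 5, 7.
End Rule Rightmost: primary stress on the rightmost head = syllable 7.
Secondary stress on 1, 3, 5: ˌge.ka.ˌglun.leg.ˌma:.lu:.ˈmar.mu:r.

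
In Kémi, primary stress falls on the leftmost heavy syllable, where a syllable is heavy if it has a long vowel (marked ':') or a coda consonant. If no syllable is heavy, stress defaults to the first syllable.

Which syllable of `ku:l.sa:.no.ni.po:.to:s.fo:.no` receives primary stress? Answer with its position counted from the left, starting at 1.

Weights: 1 ku:l H, 2 sa: H, 3 no L, 4 ni L, 5 po: H, 6 to:s H, 7 fo: H, 8 no L.
Heavy syllables in the domain: 1, 2, 5, 6, 7. The leftmost is syllable 1 (ku:l).
Primary stress: syllable 1 → ˈku:l.sa:.no.ni.po:.to:s.fo:.no.

1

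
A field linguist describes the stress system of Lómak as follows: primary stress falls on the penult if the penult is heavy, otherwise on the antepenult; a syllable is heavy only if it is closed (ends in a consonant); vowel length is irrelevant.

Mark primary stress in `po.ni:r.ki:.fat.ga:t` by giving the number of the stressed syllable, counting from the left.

4

Weights: 3 ki: L, 4 fat H, 5 ga:t H.
The penult (syllable 4, fat) is heavy, so it takes stress.
Primary stress: syllable 4 → po.ni:r.ki:.ˈfat.ga:t.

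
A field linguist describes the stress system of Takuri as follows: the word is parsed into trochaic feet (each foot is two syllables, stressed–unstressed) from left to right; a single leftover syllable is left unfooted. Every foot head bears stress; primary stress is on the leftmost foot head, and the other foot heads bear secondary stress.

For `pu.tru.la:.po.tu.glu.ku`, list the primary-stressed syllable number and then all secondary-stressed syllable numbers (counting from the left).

primary 1, secondary 3, 5

Parse left to right into trochaic (ˈσσ) feet: (ˈpu.tru) (ˈla:.po) (ˈtu.glu) ku. Syllable 7 is left unfooted.
Foot heads (stressed positions): 1, 3, 5.
End Rule Leftmost: primary stress on the leftmost head = syllable 1.
Secondary stress on 3, 5: ˈpu.tru.ˌla:.po.ˌtu.glu.ku.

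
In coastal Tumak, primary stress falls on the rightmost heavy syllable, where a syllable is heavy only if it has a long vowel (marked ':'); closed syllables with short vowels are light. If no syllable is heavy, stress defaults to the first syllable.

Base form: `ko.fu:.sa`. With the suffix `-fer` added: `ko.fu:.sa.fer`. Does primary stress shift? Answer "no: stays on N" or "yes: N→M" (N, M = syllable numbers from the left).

no: stays on 2

Base `ko.fu:.sa` (3 syllables):
  Weights: 1 ko L, 2 fu: H, 3 sa L.
  Heavy syllables in the domain: 2. The rightmost is syllable 2 (fu:).
  → primary stress on syllable 2.
Suffixed `ko.fu:.sa.fer` (4 syllables):
  Weights: 1 ko L, 2 fu: H, 3 sa L, 4 fer L.
  Heavy syllables in the domain: 2. The rightmost is syllable 2 (fu:).
  → primary stress on syllable 2.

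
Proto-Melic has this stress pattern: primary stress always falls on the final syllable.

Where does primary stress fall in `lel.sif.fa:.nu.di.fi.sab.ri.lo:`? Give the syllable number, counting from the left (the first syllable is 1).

9

The word has 9 syllables; the final syllable is syllable 9 (lo:).
Primary stress: syllable 9 → lel.sif.fa:.nu.di.fi.sab.ri.ˈlo:.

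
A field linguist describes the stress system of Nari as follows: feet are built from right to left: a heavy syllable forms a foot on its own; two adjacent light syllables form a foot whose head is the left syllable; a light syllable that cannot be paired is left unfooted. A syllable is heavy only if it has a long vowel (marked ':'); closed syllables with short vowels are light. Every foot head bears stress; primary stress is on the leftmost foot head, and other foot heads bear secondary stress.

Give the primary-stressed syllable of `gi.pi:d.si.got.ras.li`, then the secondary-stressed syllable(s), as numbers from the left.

primary 2, secondary 3, 5

Weights: 1 gi L, 2 pi:d H, 3 si L, 4 got L, 5 ras L, 6 li L.
Parse right to left (heavy = foot alone; LL = one foot; stranded L unfooted): gi (ˈpi:d) (ˈsi.got) (ˈras.li).
Foot heads: 2, 3, 5.
Primary stress on the leftmost head = syllable 2.
Secondary stress on 3, 5: gi.ˈpi:d.ˌsi.got.ˌras.li.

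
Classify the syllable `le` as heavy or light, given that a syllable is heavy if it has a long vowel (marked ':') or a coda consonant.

light

`le`: short vowel, open (no coda). Short vowel, open → light.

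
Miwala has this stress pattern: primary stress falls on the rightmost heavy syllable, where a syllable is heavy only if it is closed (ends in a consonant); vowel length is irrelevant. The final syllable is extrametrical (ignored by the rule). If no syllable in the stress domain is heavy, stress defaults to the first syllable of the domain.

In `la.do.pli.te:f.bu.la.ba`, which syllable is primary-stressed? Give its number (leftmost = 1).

4

The final syllable (7, ba) is extrametrical; the stress domain is syllables 1–6.
Weights: 1 la L, 2 do L, 3 pli L, 4 te:f H, 5 bu L, 6 la L.
Heavy syllables in the domain: 4. The rightmost is syllable 4 (te:f).
Primary stress: syllable 4 → la.do.pli.ˈte:f.bu.la.ba.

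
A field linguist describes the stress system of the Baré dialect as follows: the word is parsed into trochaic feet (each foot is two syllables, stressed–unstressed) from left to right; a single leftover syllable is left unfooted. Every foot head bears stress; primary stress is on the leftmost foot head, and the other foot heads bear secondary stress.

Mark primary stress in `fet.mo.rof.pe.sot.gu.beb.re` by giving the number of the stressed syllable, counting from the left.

1

Parse left to right into trochaic (ˈσσ) feet: (ˈfet.mo) (ˈrof.pe) (ˈsot.gu) (ˈbeb.re).
Foot heads (stressed positions): 1, 3, 5, 7.
End Rule Leftmost: primary stress on the leftmost head = syllable 1.
Primary stress: syllable 1 → ˈfet.mo.rof.pe.sot.gu.beb.re.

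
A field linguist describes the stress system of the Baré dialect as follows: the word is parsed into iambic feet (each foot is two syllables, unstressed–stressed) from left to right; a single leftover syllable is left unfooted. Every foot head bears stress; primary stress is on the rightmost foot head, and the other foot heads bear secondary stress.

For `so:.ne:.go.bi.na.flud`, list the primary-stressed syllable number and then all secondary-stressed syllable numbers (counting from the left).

Parse left to right into iambic (σˈσ) feet: (so:.ˈne:) (go.ˈbi) (na.ˈflud).
Foot heads (stressed positions): 2, 4, 6.
End Rule Rightmost: primary stress on the rightmost head = syllable 6.
Secondary stress on 2, 4: so:.ˌne:.go.ˌbi.na.ˈflud.

primary 6, secondary 2, 4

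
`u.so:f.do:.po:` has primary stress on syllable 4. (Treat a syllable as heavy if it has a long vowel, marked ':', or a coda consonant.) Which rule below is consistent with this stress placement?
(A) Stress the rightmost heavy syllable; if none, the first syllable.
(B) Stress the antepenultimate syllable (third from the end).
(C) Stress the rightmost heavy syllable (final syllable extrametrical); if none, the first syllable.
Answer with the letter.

A

Rule A → syllable 4 ✓.
Rule B → syllable 2 (observed: 4).
Rule C → syllable 3 (observed: 4).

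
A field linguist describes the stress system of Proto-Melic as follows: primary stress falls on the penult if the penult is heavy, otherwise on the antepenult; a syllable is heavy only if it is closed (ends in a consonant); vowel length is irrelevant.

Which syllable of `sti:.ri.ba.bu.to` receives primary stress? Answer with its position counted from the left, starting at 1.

3

Weights: 3 ba L, 4 bu L, 5 to L.
The penult (syllable 4, bu) is light, so stress falls on the antepenult (syllable 3, ba).
Primary stress: syllable 3 → sti:.ri.ˈba.bu.to.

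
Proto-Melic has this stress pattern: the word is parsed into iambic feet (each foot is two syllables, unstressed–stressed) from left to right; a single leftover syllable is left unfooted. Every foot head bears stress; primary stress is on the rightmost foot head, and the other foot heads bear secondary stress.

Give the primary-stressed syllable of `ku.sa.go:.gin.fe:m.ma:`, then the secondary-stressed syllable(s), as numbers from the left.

Parse left to right into iambic (σˈσ) feet: (ku.ˈsa) (go:.ˈgin) (fe:m.ˈma:).
Foot heads (stressed positions): 2, 4, 6.
End Rule Rightmost: primary stress on the rightmost head = syllable 6.
Secondary stress on 2, 4: ku.ˌsa.go:.ˌgin.fe:m.ˈma:.

primary 6, secondary 2, 4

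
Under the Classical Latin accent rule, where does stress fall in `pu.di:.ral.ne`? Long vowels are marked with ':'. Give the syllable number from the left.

Classical Latin: stress the penult if heavy (long vowel or closed), else the antepenult.
Weights: 2 di: H, 3 ral H, 4 ne L.
The penult (syllable 3, ral) is heavy, so it takes stress.
Stress on syllable 3: pu.di:.ˈral.ne.

3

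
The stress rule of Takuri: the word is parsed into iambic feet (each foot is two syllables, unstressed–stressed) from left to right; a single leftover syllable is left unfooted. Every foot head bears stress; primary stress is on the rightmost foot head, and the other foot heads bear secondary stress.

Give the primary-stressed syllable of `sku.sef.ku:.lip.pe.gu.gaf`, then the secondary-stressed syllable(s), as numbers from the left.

primary 6, secondary 2, 4

Parse left to right into iambic (σˈσ) feet: (sku.ˈsef) (ku:.ˈlip) (pe.ˈgu) gaf. Syllable 7 is left unfooted.
Foot heads (stressed positions): 2, 4, 6.
End Rule Rightmost: primary stress on the rightmost head = syllable 6.
Secondary stress on 2, 4: sku.ˌsef.ku:.ˌlip.pe.ˈgu.gaf.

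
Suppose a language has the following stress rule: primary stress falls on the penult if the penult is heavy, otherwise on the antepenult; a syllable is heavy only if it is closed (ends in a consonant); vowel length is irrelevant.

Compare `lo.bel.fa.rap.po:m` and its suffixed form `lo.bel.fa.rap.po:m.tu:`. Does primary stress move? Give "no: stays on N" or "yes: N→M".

yes: 4→5

Base `lo.bel.fa.rap.po:m` (5 syllables):
  Weights: 3 fa L, 4 rap H, 5 po:m H.
  The penult (syllable 4, rap) is heavy, so it takes stress.
  → primary stress on syllable 4.
Suffixed `lo.bel.fa.rap.po:m.tu:` (6 syllables):
  Weights: 4 rap H, 5 po:m H, 6 tu: L.
  The penult (syllable 5, po:m) is heavy, so it takes stress.
  → primary stress on syllable 5.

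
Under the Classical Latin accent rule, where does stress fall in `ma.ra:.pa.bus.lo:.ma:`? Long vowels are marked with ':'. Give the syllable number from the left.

Classical Latin: stress the penult if heavy (long vowel or closed), else the antepenult.
Weights: 4 bus H, 5 lo: H, 6 ma: H.
The penult (syllable 5, lo:) is heavy, so it takes stress.
Stress on syllable 5: ma.ra:.pa.bus.ˈlo:.ma:.

5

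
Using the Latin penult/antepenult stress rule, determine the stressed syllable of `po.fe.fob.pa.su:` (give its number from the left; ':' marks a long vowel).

3

Classical Latin: stress the penult if heavy (long vowel or closed), else the antepenult.
Weights: 3 fob H, 4 pa L, 5 su: H.
The penult (syllable 4, pa) is light, so stress falls on the antepenult (syllable 3, fob).
Stress on syllable 3: po.fe.ˈfob.pa.su:.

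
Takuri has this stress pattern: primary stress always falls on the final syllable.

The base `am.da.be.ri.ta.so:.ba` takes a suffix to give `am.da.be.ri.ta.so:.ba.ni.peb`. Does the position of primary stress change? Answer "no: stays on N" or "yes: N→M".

Base `am.da.be.ri.ta.so:.ba` (7 syllables):
  The word has 7 syllables; the final syllable is syllable 7 (ba).
  → primary stress on syllable 7.
Suffixed `am.da.be.ri.ta.so:.ba.ni.peb` (9 syllables):
  The word has 9 syllables; the final syllable is syllable 9 (peb).
  → primary stress on syllable 9.

yes: 7→9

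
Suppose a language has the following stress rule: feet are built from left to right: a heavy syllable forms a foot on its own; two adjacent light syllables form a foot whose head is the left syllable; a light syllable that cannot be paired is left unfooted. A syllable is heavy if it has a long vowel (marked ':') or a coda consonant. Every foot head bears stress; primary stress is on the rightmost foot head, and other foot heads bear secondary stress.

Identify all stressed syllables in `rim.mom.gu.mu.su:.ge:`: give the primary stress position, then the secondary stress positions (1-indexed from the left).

primary 6, secondary 1, 2, 3, 5

Weights: 1 rim H, 2 mom H, 3 gu L, 4 mu L, 5 su: H, 6 ge: H.
Parse left to right (heavy = foot alone; LL = one foot; stranded L unfooted): (ˈrim) (ˈmom) (ˈgu.mu) (ˈsu:) (ˈge:).
Foot heads: 1, 2, 3, 5, 6.
Primary stress on the rightmost head = syllable 6.
Secondary stress on 1, 2, 3, 5: ˌrim.ˌmom.ˌgu.mu.ˌsu:.ˈge:.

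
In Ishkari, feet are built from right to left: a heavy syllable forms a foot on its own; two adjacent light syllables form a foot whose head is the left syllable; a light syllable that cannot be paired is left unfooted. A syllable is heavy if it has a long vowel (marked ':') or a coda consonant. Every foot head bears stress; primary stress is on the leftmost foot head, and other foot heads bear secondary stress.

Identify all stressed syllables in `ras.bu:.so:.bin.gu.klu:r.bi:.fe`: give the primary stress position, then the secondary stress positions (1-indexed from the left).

Weights: 1 ras H, 2 bu: H, 3 so: H, 4 bin H, 5 gu L, 6 klu:r H, 7 bi: H, 8 fe L.
Parse right to left (heavy = foot alone; LL = one foot; stranded L unfooted): (ˈras) (ˈbu:) (ˈso:) (ˈbin) gu (ˈklu:r) (ˈbi:) fe.
Foot heads: 1, 2, 3, 4, 6, 7.
Primary stress on the leftmost head = syllable 1.
Secondary stress on 2, 3, 4, 6, 7: ˈras.ˌbu:.ˌso:.ˌbin.gu.ˌklu:r.ˌbi:.fe.

primary 1, secondary 2, 3, 4, 6, 7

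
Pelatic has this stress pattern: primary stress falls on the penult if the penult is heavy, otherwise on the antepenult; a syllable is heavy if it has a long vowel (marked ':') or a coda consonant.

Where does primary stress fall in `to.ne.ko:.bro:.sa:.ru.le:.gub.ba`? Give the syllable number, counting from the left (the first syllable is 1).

8

Weights: 7 le: H, 8 gub H, 9 ba L.
The penult (syllable 8, gub) is heavy, so it takes stress.
Primary stress: syllable 8 → to.ne.ko:.bro:.sa:.ru.le:.ˈgub.ba.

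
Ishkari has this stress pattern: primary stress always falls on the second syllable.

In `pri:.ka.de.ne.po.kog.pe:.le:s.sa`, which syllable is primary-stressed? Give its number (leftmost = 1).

The word has 9 syllables; the second syllable is syllable 2 (ka).
Primary stress: syllable 2 → pri:.ˈka.de.ne.po.kog.pe:.le:s.sa.

2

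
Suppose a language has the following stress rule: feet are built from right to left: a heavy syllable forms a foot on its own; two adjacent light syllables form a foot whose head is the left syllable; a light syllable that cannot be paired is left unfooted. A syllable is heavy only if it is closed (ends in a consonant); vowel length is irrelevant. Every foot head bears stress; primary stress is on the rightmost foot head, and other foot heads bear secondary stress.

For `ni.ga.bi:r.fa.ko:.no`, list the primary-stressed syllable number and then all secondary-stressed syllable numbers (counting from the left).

primary 5, secondary 1, 3

Weights: 1 ni L, 2 ga L, 3 bi:r H, 4 fa L, 5 ko: L, 6 no L.
Parse right to left (heavy = foot alone; LL = one foot; stranded L unfooted): (ˈni.ga) (ˈbi:r) fa (ˈko:.no).
Foot heads: 1, 3, 5.
Primary stress on the rightmost head = syllable 5.
Secondary stress on 1, 3: ˌni.ga.ˌbi:r.fa.ˈko:.no.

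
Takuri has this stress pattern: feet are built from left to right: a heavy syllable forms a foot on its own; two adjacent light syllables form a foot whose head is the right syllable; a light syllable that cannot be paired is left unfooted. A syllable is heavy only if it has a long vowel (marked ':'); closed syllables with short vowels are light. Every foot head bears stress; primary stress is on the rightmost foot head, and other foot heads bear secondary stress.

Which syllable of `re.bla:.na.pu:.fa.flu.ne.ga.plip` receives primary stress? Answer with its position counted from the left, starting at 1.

8

Weights: 1 re L, 2 bla: H, 3 na L, 4 pu: H, 5 fa L, 6 flu L, 7 ne L, 8 ga L, 9 plip L.
Parse left to right (heavy = foot alone; LL = one foot; stranded L unfooted): re (ˈbla:) na (ˈpu:) (fa.ˈflu) (ne.ˈga) plip.
Foot heads: 2, 4, 6, 8.
Primary stress on the rightmost head = syllable 8.
Primary stress: syllable 8 → re.bla:.na.pu:.fa.flu.ne.ˈga.plip.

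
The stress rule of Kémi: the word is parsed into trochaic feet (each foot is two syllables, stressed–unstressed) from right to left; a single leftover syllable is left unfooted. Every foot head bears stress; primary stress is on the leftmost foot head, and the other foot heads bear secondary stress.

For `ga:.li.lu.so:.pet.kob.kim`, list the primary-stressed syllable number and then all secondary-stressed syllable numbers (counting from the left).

Parse right to left into trochaic (ˈσσ) feet: ga: (ˈli.lu) (ˈso:.pet) (ˈkob.kim). Syllable 1 is left unfooted.
Foot heads (stressed positions): 2, 4, 6.
End Rule Leftmost: primary stress on the leftmost head = syllable 2.
Secondary stress on 4, 6: ga:.ˈli.lu.ˌso:.pet.ˌkob.kim.

primary 2, secondary 4, 6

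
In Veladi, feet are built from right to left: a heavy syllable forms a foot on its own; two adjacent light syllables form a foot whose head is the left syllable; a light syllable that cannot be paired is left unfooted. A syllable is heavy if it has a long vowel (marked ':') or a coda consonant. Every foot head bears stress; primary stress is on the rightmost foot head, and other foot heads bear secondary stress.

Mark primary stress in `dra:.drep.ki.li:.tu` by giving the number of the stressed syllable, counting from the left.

Weights: 1 dra: H, 2 drep H, 3 ki L, 4 li: H, 5 tu L.
Parse right to left (heavy = foot alone; LL = one foot; stranded L unfooted): (ˈdra:) (ˈdrep) ki (ˈli:) tu.
Foot heads: 1, 2, 4.
Primary stress on the rightmost head = syllable 4.
Primary stress: syllable 4 → dra:.drep.ki.ˈli:.tu.

4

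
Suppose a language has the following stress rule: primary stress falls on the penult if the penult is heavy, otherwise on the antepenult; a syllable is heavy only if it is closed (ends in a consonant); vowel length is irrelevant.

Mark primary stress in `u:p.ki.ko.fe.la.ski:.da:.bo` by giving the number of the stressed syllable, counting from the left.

6

Weights: 6 ski: L, 7 da: L, 8 bo L.
The penult (syllable 7, da:) is light, so stress falls on the antepenult (syllable 6, ski:).
Primary stress: syllable 6 → u:p.ki.ko.fe.la.ˈski:.da:.bo.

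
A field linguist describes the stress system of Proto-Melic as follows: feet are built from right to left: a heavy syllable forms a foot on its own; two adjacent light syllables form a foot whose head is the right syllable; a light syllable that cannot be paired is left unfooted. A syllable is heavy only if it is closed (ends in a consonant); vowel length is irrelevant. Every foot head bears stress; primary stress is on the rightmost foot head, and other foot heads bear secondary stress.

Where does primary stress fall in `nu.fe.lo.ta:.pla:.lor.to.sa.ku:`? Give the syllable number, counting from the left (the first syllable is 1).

9

Weights: 1 nu L, 2 fe L, 3 lo L, 4 ta: L, 5 pla: L, 6 lor H, 7 to L, 8 sa L, 9 ku: L.
Parse right to left (heavy = foot alone; LL = one foot; stranded L unfooted): nu (fe.ˈlo) (ta:.ˈpla:) (ˈlor) to (sa.ˈku:).
Foot heads: 3, 5, 6, 9.
Primary stress on the rightmost head = syllable 9.
Primary stress: syllable 9 → nu.fe.lo.ta:.pla:.lor.to.sa.ˈku:.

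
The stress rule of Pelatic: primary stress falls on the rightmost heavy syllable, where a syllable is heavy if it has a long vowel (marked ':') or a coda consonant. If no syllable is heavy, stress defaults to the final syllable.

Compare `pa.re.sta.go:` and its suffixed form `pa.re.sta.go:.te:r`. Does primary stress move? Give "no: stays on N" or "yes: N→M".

Base `pa.re.sta.go:` (4 syllables):
  Weights: 1 pa L, 2 re L, 3 sta L, 4 go: H.
  Heavy syllables in the domain: 4. The rightmost is syllable 4 (go:).
  → primary stress on syllable 4.
Suffixed `pa.re.sta.go:.te:r` (5 syllables):
  Weights: 1 pa L, 2 re L, 3 sta L, 4 go: H, 5 te:r H.
  Heavy syllables in the domain: 4, 5. The rightmost is syllable 5 (te:r).
  → primary stress on syllable 5.

yes: 4→5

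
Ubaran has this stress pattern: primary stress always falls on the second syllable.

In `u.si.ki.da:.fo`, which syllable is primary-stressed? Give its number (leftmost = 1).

The word has 5 syllables; the second syllable is syllable 2 (si).
Primary stress: syllable 2 → u.ˈsi.ki.da:.fo.

2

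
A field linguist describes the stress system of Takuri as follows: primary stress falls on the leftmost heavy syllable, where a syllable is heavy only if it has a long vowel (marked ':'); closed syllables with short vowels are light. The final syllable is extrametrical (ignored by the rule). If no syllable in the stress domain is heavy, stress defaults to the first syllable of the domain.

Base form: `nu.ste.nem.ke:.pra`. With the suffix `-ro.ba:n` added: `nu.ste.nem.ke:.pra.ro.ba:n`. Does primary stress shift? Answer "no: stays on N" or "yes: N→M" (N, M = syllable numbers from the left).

no: stays on 4

Base `nu.ste.nem.ke:.pra` (5 syllables):
  The final syllable (5, pra) is extrametrical; the stress domain is syllables 1–4.
  Weights: 1 nu L, 2 ste L, 3 nem L, 4 ke: H.
  Heavy syllables in the domain: 4. The leftmost is syllable 4 (ke:).
  → primary stress on syllable 4.
Suffixed `nu.ste.nem.ke:.pra.ro.ba:n` (7 syllables):
  The final syllable (7, ba:n) is extrametrical; the stress domain is syllables 1–6.
  Weights: 1 nu L, 2 ste L, 3 nem L, 4 ke: H, 5 pra L, 6 ro L.
  Heavy syllables in the domain: 4. The leftmost is syllable 4 (ke:).
  → primary stress on syllable 4.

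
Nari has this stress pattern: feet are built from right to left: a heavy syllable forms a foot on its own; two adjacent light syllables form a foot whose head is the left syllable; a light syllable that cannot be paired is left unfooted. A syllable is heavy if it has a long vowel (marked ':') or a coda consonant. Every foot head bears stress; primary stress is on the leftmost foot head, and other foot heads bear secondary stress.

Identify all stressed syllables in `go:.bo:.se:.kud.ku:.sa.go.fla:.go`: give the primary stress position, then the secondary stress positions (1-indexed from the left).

Weights: 1 go: H, 2 bo: H, 3 se: H, 4 kud H, 5 ku: H, 6 sa L, 7 go L, 8 fla: H, 9 go L.
Parse right to left (heavy = foot alone; LL = one foot; stranded L unfooted): (ˈgo:) (ˈbo:) (ˈse:) (ˈkud) (ˈku:) (ˈsa.go) (ˈfla:) go.
Foot heads: 1, 2, 3, 4, 5, 6, 8.
Primary stress on the leftmost head = syllable 1.
Secondary stress on 2, 3, 4, 5, 6, 8: ˈgo:.ˌbo:.ˌse:.ˌkud.ˌku:.ˌsa.go.ˌfla:.go.

primary 1, secondary 2, 3, 4, 5, 6, 8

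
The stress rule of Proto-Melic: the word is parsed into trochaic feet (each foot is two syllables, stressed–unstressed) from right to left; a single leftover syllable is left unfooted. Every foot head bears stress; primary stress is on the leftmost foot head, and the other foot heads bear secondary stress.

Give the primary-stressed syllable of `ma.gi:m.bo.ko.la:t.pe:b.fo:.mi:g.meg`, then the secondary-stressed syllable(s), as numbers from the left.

Parse right to left into trochaic (ˈσσ) feet: ma (ˈgi:m.bo) (ˈko.la:t) (ˈpe:b.fo:) (ˈmi:g.meg). Syllable 1 is left unfooted.
Foot heads (stressed positions): 2, 4, 6, 8.
End Rule Leftmost: primary stress on the leftmost head = syllable 2.
Secondary stress on 4, 6, 8: ma.ˈgi:m.bo.ˌko.la:t.ˌpe:b.fo:.ˌmi:g.meg.

primary 2, secondary 4, 6, 8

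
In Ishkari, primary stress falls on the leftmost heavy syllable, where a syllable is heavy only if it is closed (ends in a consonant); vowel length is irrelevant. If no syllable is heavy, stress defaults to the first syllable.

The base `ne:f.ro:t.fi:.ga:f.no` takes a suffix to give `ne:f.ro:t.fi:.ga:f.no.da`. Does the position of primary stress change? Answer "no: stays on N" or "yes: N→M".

no: stays on 1

Base `ne:f.ro:t.fi:.ga:f.no` (5 syllables):
  Weights: 1 ne:f H, 2 ro:t H, 3 fi: L, 4 ga:f H, 5 no L.
  Heavy syllables in the domain: 1, 2, 4. The leftmost is syllable 1 (ne:f).
  → primary stress on syllable 1.
Suffixed `ne:f.ro:t.fi:.ga:f.no.da` (6 syllables):
  Weights: 1 ne:f H, 2 ro:t H, 3 fi: L, 4 ga:f H, 5 no L, 6 da L.
  Heavy syllables in the domain: 1, 2, 4. The leftmost is syllable 1 (ne:f).
  → primary stress on syllable 1.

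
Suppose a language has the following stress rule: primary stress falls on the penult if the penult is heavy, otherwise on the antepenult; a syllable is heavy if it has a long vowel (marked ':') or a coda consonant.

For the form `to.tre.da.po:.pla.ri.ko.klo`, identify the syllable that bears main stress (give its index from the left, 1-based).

6

Weights: 6 ri L, 7 ko L, 8 klo L.
The penult (syllable 7, ko) is light, so stress falls on the antepenult (syllable 6, ri).
Primary stress: syllable 6 → to.tre.da.po:.pla.ˈri.ko.klo.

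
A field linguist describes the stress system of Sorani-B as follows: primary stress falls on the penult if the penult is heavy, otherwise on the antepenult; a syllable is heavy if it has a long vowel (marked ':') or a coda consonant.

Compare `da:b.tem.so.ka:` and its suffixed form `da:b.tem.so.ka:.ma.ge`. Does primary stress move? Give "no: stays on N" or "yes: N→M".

yes: 2→4

Base `da:b.tem.so.ka:` (4 syllables):
  Weights: 2 tem H, 3 so L, 4 ka: H.
  The penult (syllable 3, so) is light, so stress falls on the antepenult (syllable 2, tem).
  → primary stress on syllable 2.
Suffixed `da:b.tem.so.ka:.ma.ge` (6 syllables):
  Weights: 4 ka: H, 5 ma L, 6 ge L.
  The penult (syllable 5, ma) is light, so stress falls on the antepenult (syllable 4, ka:).
  → primary stress on syllable 4.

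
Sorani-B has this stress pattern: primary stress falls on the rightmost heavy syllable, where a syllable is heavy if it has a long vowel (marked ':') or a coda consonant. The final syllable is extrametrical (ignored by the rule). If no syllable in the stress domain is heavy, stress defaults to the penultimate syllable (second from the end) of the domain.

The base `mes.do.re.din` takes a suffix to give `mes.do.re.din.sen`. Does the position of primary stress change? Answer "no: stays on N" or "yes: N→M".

Base `mes.do.re.din` (4 syllables):
  The final syllable (4, din) is extrametrical; the stress domain is syllables 1–3.
  Weights: 1 mes H, 2 do L, 3 re L.
  Heavy syllables in the domain: 1. The rightmost is syllable 1 (mes).
  → primary stress on syllable 1.
Suffixed `mes.do.re.din.sen` (5 syllables):
  The final syllable (5, sen) is extrametrical; the stress domain is syllables 1–4.
  Weights: 1 mes H, 2 do L, 3 re L, 4 din H.
  Heavy syllables in the domain: 1, 4. The rightmost is syllable 4 (din).
  → primary stress on syllable 4.

yes: 1→4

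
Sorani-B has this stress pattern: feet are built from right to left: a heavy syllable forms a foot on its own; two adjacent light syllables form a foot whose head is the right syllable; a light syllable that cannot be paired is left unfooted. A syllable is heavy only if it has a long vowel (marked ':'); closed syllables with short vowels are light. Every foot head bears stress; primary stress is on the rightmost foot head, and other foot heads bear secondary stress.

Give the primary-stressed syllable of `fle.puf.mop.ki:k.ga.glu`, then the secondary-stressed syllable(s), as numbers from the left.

primary 6, secondary 3, 4

Weights: 1 fle L, 2 puf L, 3 mop L, 4 ki:k H, 5 ga L, 6 glu L.
Parse right to left (heavy = foot alone; LL = one foot; stranded L unfooted): fle (puf.ˈmop) (ˈki:k) (ga.ˈglu).
Foot heads: 3, 4, 6.
Primary stress on the rightmost head = syllable 6.
Secondary stress on 3, 4: fle.puf.ˌmop.ˌki:k.ga.ˈglu.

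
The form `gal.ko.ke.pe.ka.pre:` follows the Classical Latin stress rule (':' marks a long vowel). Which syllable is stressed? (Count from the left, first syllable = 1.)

Classical Latin: stress the penult if heavy (long vowel or closed), else the antepenult.
Weights: 4 pe L, 5 ka L, 6 pre: H.
The penult (syllable 5, ka) is light, so stress falls on the antepenult (syllable 4, pe).
Stress on syllable 4: gal.ko.ke.ˈpe.ka.pre:.

4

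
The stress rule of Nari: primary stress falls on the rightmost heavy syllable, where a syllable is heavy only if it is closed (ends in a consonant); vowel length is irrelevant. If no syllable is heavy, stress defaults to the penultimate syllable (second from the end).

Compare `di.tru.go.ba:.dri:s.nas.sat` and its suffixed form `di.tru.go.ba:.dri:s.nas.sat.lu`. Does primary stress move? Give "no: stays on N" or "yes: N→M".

Base `di.tru.go.ba:.dri:s.nas.sat` (7 syllables):
  Weights: 1 di L, 2 tru L, 3 go L, 4 ba: L, 5 dri:s H, 6 nas H, 7 sat H.
  Heavy syllables in the domain: 5, 6, 7. The rightmost is syllable 7 (sat).
  → primary stress on syllable 7.
Suffixed `di.tru.go.ba:.dri:s.nas.sat.lu` (8 syllables):
  Weights: 1 di L, 2 tru L, 3 go L, 4 ba: L, 5 dri:s H, 6 nas H, 7 sat H, 8 lu L.
  Heavy syllables in the domain: 5, 6, 7. The rightmost is syllable 7 (sat).
  → primary stress on syllable 7.

no: stays on 7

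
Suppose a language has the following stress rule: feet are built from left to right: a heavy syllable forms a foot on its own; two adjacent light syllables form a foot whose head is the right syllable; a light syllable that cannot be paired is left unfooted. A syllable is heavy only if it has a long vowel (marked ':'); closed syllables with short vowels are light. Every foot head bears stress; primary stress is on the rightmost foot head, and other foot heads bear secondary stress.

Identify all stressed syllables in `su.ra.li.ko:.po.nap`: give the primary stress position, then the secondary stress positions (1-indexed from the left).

Weights: 1 su L, 2 ra L, 3 li L, 4 ko: H, 5 po L, 6 nap L.
Parse left to right (heavy = foot alone; LL = one foot; stranded L unfooted): (su.ˈra) li (ˈko:) (po.ˈnap).
Foot heads: 2, 4, 6.
Primary stress on the rightmost head = syllable 6.
Secondary stress on 2, 4: su.ˌra.li.ˌko:.po.ˈnap.

primary 6, secondary 2, 4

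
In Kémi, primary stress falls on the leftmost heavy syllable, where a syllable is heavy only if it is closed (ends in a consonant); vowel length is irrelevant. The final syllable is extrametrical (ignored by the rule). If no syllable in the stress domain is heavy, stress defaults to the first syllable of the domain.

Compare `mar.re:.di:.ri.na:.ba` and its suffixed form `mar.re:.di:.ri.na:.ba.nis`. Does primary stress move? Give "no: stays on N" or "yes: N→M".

no: stays on 1

Base `mar.re:.di:.ri.na:.ba` (6 syllables):
  The final syllable (6, ba) is extrametrical; the stress domain is syllables 1–5.
  Weights: 1 mar H, 2 re: L, 3 di: L, 4 ri L, 5 na: L.
  Heavy syllables in the domain: 1. The leftmost is syllable 1 (mar).
  → primary stress on syllable 1.
Suffixed `mar.re:.di:.ri.na:.ba.nis` (7 syllables):
  The final syllable (7, nis) is extrametrical; the stress domain is syllables 1–6.
  Weights: 1 mar H, 2 re: L, 3 di: L, 4 ri L, 5 na: L, 6 ba L.
  Heavy syllables in the domain: 1. The leftmost is syllable 1 (mar).
  → primary stress on syllable 1.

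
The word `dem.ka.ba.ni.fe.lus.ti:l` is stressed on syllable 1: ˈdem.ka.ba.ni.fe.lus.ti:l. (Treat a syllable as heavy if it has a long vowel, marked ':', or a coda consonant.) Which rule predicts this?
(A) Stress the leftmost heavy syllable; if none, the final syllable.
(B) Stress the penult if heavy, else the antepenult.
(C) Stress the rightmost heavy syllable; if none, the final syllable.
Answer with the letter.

A

Rule A → syllable 1 ✓.
Rule B → syllable 6 (observed: 1).
Rule C → syllable 7 (observed: 1).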